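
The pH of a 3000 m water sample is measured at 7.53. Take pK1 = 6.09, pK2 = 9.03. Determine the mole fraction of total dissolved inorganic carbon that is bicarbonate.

α₁ = 0.936

α₁ = 1 / (1 + [H⁺]/K1 + K2/[H⁺]) = 1 / (1 + 10^-1.44 + 10^-1.50)
   = 1 / (1 + 0.036308 + 0.031623) = 1/1.0679 = 0.9364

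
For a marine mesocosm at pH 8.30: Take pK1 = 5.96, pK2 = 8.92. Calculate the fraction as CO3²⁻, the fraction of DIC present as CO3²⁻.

α₂ = 1 / (1 + [H⁺]/K2 + [H⁺]²/(K1K2)) = 1 / (1 + 10^+0.62 + 10^-1.72)
   = 1 / (1 + 4.1687 + 0.019055) = 1/5.1877 = 0.1928

α₂ = 0.193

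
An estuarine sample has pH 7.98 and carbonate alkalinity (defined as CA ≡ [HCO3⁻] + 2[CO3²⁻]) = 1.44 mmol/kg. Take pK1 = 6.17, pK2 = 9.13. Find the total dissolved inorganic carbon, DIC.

CA = [HCO3⁻] + 2[CO3²⁻] = (α₁ + 2α₂)·DIC
At pH 7.98: [H⁺]/K1 = 10^-1.81 = 0.015488, K2/[H⁺] = 10^-1.15 = 0.070795
α₁ = 1/(1 + 0.015488 + 0.070795) = 1/1.0863 = 0.9206; α₂ = α₁·K2/[H⁺] = 0.06517
α₁ + 2α₂ = 1.0509
DIC = CA / (α₁ + 2α₂) = 1.44 / 1.0509 = 1.37 mmol/kg

DIC = 1.37 mmol/kg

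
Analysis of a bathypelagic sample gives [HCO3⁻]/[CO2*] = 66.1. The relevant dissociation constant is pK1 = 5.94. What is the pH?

pH = 7.76

From K1 = [H⁺][HCO3⁻]/[CO2*]:  pH = pK1 + log₁₀([HCO3⁻]/[CO2*])
log₁₀(66.1) = +1.820
pH = 5.94 + (+1.820) = 7.76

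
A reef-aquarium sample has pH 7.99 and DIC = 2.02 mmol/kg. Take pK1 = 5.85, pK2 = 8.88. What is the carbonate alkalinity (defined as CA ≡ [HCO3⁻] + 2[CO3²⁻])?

CA = 2.24 mmol/kg

CA = [HCO3⁻] + 2[CO3²⁻] = (α₁ + 2α₂)·DIC
At pH 7.99: [H⁺]/K1 = 10^-2.14 = 0.0072444, K2/[H⁺] = 10^-0.89 = 0.12882
α₁ = 1/(1 + 0.0072444 + 0.12882) = 1/1.1361 = 0.8802; α₂ = α₁·K2/[H⁺] = 0.1134
α₁ + 2α₂ = 1.1070
CA = 1.1070 × 2.02 = 2.24 mmol/kg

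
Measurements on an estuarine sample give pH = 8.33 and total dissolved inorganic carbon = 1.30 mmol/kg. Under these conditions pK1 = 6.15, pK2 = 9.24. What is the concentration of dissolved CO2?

[CO2*] = 7.60 μmol/kg

α₀ = 1 / (1 + K1/[H⁺] + K1K2/[H⁺]²) = 1 / (1 + 10^+2.18 + 10^+1.27)
   = 1 / (1 + 151.36 + 18.621) = 1/170.98 = 0.005849
[CO2*] = α₀ × DIC = 0.005849 × 1.30 = 0.00760 mmol/kg = 7.60 μmol/kg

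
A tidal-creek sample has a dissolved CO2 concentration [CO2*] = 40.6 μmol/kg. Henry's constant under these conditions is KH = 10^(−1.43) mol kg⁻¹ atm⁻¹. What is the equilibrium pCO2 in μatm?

KH = 10^(−1.43) = 3.715×10^-2 mol kg⁻¹ atm⁻¹
pCO2 = [CO2*]/KH = 40.6×10^-6 / 3.715×10^-2 = 1.09×10^-3 atm = 1090 μatm

pCO2 = 1090 μatm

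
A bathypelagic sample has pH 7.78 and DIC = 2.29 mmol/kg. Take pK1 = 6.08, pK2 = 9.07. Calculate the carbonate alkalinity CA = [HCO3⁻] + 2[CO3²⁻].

CA = [HCO3⁻] + 2[CO3²⁻] = (α₁ + 2α₂)·DIC
At pH 7.78: [H⁺]/K1 = 10^-1.70 = 0.019953, K2/[H⁺] = 10^-1.29 = 0.051286
α₁ = 1/(1 + 0.019953 + 0.051286) = 1/1.0712 = 0.9335; α₂ = α₁·K2/[H⁺] = 0.04788
α₁ + 2α₂ = 1.0292
CA = 1.0292 × 2.29 = 2.36 mmol/kg

CA = 2.36 mmol/kg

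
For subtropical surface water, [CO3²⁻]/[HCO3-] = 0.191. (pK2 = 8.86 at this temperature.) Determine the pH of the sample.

From K2 = [H⁺][CO3²⁻]/[HCO3-]:  pH = pK2 + log₁₀([CO3²⁻]/[HCO3-])
log₁₀(0.191) = -0.719
pH = 8.86 + (-0.719) = 8.14

pH = 8.14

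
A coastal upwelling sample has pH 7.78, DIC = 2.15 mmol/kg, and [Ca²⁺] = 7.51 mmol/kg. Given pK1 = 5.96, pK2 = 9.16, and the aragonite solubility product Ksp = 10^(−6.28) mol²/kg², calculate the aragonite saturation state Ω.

Ω = 1.21

α₂ = 1 / (1 + [H⁺]/K2 + [H⁺]²/(K1K2)) = 1 / (1 + 10^+1.38 + 10^-0.44)
   = 1 / (1 + 23.988 + 0.36308) = 1/25.351 = 0.03945
[CO3²⁻] = α₂ × DIC = 0.03945 × 2.15 = 0.08481 mmol/kg
Ksp = 10^(−6.28) = 5.248×10^-7
Ω = [Ca²⁺][CO3²⁻]/Ksp = (7.51×10^-3)(8.481×10^-5) / 5.248×10^-7 = 1.21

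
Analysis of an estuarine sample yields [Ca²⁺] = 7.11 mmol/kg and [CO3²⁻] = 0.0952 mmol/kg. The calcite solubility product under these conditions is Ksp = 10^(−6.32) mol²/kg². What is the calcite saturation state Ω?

Ω = 1.41

Ksp = 10^(−6.32) = 4.786×10^-7
Ω = [Ca²⁺][CO3²⁻]/Ksp = (7.11×10^-3)(0.0952×10^-3) / 4.786×10^-7 = 1.41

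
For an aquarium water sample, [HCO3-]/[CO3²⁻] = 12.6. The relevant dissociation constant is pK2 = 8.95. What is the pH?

pH = 7.85

From K2 = [H⁺][CO3²⁻]/[HCO3-]:  pH = pK2 − log₁₀([HCO3-]/[CO3²⁻])
log₁₀(12.6) = +1.100
pH = 8.95 − (+1.100) = 7.85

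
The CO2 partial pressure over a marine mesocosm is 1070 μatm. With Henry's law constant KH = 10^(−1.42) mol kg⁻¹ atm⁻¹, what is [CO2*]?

KH = 10^(−1.42) = 3.802×10^-2 mol kg⁻¹ atm⁻¹
[CO2*] = KH · pCO2 = 3.802×10^-2 × 1070×10^-6 atm = 4.07×10^-5 mol/kg

[CO2*] = 40.7 μmol/kg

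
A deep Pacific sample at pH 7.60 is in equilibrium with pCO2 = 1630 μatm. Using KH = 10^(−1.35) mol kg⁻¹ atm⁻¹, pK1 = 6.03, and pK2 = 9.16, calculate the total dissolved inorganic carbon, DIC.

DIC = 2.85 mmol/kg

[CO2*] = KH · pCO2 = 10^(−1.35) × 1630×10^-6 = 7.281×10^-5 mol/kg
α₀ = 1/(1 + K1/[H⁺] + K1K2/[H⁺]²) = 1/(1 + 10^+1.57 + 10^+0.01) = 0.02553
DIC = [CO2*]/α₀ = 7.281×10^-5 / 0.02553 = 2.85 mmol/kg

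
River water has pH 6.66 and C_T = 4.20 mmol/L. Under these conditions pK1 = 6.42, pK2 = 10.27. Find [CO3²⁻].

[CO3²⁻] = 0.654 μmol/L

α₂ = 1 / (1 + [H⁺]/K2 + [H⁺]²/(K1K2)) = 1 / (1 + 10^+3.61 + 10^+3.37)
   = 1 / (1 + 4073.8 + 2344.2) = 1/6419.0 = 0.0001558
[CO3²⁻] = α₂ × DIC = 0.0001558 × 4.20 = 0.000654 mmol/L = 0.654 μmol/L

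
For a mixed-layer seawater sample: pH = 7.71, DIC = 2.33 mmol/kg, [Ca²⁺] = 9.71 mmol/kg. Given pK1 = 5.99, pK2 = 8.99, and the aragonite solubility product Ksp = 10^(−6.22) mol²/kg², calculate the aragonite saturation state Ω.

Ω = 1.84

α₂ = 1 / (1 + [H⁺]/K2 + [H⁺]²/(K1K2)) = 1 / (1 + 10^+1.28 + 10^-0.44)
   = 1 / (1 + 19.055 + 0.36308) = 1/20.418 = 0.04898
[CO3²⁻] = α₂ × DIC = 0.04898 × 2.33 = 0.1141 mmol/kg
Ksp = 10^(−6.22) = 6.026×10^-7
Ω = [Ca²⁺][CO3²⁻]/Ksp = (9.71×10^-3)(1.141×10^-4) / 6.026×10^-7 = 1.84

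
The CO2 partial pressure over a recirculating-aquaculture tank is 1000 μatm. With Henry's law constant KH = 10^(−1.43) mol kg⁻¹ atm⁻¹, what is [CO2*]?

KH = 10^(−1.43) = 3.715×10^-2 mol kg⁻¹ atm⁻¹
[CO2*] = KH · pCO2 = 3.715×10^-2 × 1000×10^-6 atm = 3.72×10^-5 mol/kg

[CO2*] = 37.2 μmol/kg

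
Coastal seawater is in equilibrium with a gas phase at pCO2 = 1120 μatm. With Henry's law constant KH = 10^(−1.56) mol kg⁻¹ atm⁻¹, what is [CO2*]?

[CO2*] = 30.8 μmol/kg

KH = 10^(−1.56) = 2.754×10^-2 mol kg⁻¹ atm⁻¹
[CO2*] = KH · pCO2 = 2.754×10^-2 × 1120×10^-6 atm = 3.08×10^-5 mol/kg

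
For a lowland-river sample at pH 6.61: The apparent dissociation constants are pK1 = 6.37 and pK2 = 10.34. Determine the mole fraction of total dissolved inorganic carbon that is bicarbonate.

α₁ = 1 / (1 + [H⁺]/K1 + K2/[H⁺]) = 1 / (1 + 10^-0.24 + 10^-3.73)
   = 1 / (1 + 0.57544 + 0.00018621) = 1/1.5756 = 0.6347

α₁ = 0.635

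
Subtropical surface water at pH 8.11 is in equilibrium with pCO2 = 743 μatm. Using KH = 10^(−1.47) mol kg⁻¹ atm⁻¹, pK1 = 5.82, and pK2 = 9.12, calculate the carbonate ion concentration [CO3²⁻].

[CO3²⁻] = 0.480 mmol/kg

[CO2*] = KH · pCO2 = 10^(−1.47) × 743×10^-6 = 2.518×10^-5 mol/kg
α₀ = 1/(1 + K1/[H⁺] + K1K2/[H⁺]²) = 1/(1 + 10^+2.29 + 10^+1.28) = 0.004650
DIC = [CO2*]/α₀ = 2.518×10^-5 / 0.004650 = 5.414 mmol/kg
[CO3²⁻] = α₂·DIC; α₂ = 0.08861, so [CO3²⁻] = 0.08861 × 5.414 = 0.480 mmol/kg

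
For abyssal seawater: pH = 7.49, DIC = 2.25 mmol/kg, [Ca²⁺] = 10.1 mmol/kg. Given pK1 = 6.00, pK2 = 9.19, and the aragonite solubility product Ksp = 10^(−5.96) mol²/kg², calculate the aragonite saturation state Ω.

Ω = 0.393

α₂ = 1 / (1 + [H⁺]/K2 + [H⁺]²/(K1K2)) = 1 / (1 + 10^+1.70 + 10^+0.21)
   = 1 / (1 + 50.119 + 1.6218) = 1/52.741 = 0.01896
[CO3²⁻] = α₂ × DIC = 0.01896 × 2.25 = 0.04266 mmol/kg
Ksp = 10^(−5.96) = 1.096×10^-6
Ω = [Ca²⁺][CO3²⁻]/Ksp = (10.1×10^-3)(4.266×10^-5) / 1.096×10^-6 = 0.393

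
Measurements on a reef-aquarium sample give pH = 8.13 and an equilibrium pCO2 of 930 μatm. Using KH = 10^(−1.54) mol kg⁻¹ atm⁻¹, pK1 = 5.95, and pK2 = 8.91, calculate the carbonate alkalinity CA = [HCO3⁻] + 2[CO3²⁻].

CA = 5.41 mmol/kg

[CO2*] = KH · pCO2 = 10^(−1.54) × 930×10^-6 = 2.682×10^-5 mol/kg
α₀ = 1/(1 + K1/[H⁺] + K1K2/[H⁺]²) = 1/(1 + 10^+2.18 + 10^+1.40) = 0.005635
DIC = [CO2*]/α₀ = 2.682×10^-5 / 0.005635 = 4.760 mmol/kg
CA = (α₁ + 2α₂)·DIC = (0.8528 + 2×0.1415) × 4.760 = 5.41 mmol/kg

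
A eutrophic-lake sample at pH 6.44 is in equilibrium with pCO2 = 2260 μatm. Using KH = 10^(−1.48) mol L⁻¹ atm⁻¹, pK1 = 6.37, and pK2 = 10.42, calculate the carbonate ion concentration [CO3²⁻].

[CO2*] = KH · pCO2 = 10^(−1.48) × 2260×10^-6 = 7.484×10^-5 mol/L
α₀ = 1/(1 + K1/[H⁺] + K1K2/[H⁺]²) = 1/(1 + 10^+0.07 + 10^-3.91) = 0.4598
DIC = [CO2*]/α₀ = 7.484×10^-5 / 0.4598 = 0.1628 mmol/L
[CO3²⁻] = α₂·DIC; α₂ = 5.656×10^-5, so [CO3²⁻] = 5.656×10^-5 × 0.1628 = 9.21×10^-6 mmol/L = 0.00921 μmol/L

[CO3²⁻] = 0.00921 μmol/L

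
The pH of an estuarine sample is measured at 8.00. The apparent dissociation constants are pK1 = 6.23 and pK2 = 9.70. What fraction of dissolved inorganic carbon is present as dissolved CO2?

α₀ = 0.0164

α₀ = 1 / (1 + K1/[H⁺] + K1K2/[H⁺]²) = 1 / (1 + 10^+1.77 + 10^+0.07)
   = 1 / (1 + 58.884 + 1.1749) = 1/61.059 = 0.01638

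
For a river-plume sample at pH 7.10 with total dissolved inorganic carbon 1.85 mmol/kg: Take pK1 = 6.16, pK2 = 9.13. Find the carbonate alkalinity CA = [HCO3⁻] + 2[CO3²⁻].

CA = [HCO3⁻] + 2[CO3²⁻] = (α₁ + 2α₂)·DIC
At pH 7.10: [H⁺]/K1 = 10^-0.94 = 0.11482, K2/[H⁺] = 10^-2.03 = 0.0093325
α₁ = 1/(1 + 0.11482 + 0.0093325) = 1/1.1241 = 0.8896; α₂ = α₁·K2/[H⁺] = 0.008302
α₁ + 2α₂ = 0.9062
CA = 0.9062 × 1.85 = 1.68 mmol/kg

CA = 1.68 mmol/kg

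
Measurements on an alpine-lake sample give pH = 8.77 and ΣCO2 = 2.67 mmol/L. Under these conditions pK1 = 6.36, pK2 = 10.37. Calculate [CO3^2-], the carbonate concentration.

α₂ = 1 / (1 + [H⁺]/K2 + [H⁺]²/(K1K2)) = 1 / (1 + 10^+1.60 + 10^-0.81)
   = 1 / (1 + 39.811 + 0.15488) = 1/40.966 = 0.02441
[CO3²⁻] = α₂ × DIC = 0.02441 × 2.67 = 0.0652 mmol/L

[CO3²⁻] = 0.0652 mmol/L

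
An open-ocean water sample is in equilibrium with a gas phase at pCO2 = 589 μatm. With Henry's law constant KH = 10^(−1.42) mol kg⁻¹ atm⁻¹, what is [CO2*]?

[CO2*] = 22.4 μmol/kg

KH = 10^(−1.42) = 3.802×10^-2 mol kg⁻¹ atm⁻¹
[CO2*] = KH · pCO2 = 3.802×10^-2 × 589×10^-6 atm = 2.24×10^-5 mol/kg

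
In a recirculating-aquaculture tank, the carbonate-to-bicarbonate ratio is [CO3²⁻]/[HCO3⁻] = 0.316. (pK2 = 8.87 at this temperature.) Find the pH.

pH = 8.37

From K2 = [H⁺][CO3²⁻]/[HCO3⁻]:  pH = pK2 + log₁₀([CO3²⁻]/[HCO3⁻])
log₁₀(0.316) = -0.500
pH = 8.87 + (-0.500) = 8.37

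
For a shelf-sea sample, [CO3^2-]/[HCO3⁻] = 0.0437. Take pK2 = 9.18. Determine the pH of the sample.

From K2 = [H⁺][CO3^2-]/[HCO3⁻]:  pH = pK2 + log₁₀([CO3^2-]/[HCO3⁻])
log₁₀(0.0437) = -1.360
pH = 9.18 + (-1.360) = 7.82

pH = 7.82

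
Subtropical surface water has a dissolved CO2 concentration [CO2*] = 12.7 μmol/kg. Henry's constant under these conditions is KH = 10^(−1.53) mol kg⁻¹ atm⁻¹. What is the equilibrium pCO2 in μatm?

KH = 10^(−1.53) = 2.951×10^-2 mol kg⁻¹ atm⁻¹
pCO2 = [CO2*]/KH = 12.7×10^-6 / 2.951×10^-2 = 4.30×10^-4 atm = 430 μatm

pCO2 = 430 μatm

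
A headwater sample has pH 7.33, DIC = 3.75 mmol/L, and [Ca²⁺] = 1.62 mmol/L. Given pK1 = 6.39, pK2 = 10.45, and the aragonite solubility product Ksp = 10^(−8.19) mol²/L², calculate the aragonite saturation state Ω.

α₂ = 1 / (1 + [H⁺]/K2 + [H⁺]²/(K1K2)) = 1 / (1 + 10^+3.12 + 10^+2.18)
   = 1 / (1 + 1318.3 + 151.36) = 1/1470.6 = 0.0006800
[CO3²⁻] = α₂ × DIC = 0.0006800 × 3.75 = 0.002550 mmol/L = 2.550 μmol/L
Ksp = 10^(−8.19) = 6.457×10^-9
Ω = [Ca²⁺][CO3²⁻]/Ksp = (1.62×10^-3)(2.550×10^-6) / 6.457×10^-9 = 0.640

Ω = 0.640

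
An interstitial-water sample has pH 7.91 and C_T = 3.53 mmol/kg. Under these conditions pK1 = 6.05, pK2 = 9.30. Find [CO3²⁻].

α₂ = 1 / (1 + [H⁺]/K2 + [H⁺]²/(K1K2)) = 1 / (1 + 10^+1.39 + 10^-0.47)
   = 1 / (1 + 24.547 + 0.33884) = 1/25.886 = 0.03863
[CO3²⁻] = α₂ × DIC = 0.03863 × 3.53 = 0.136 mmol/kg

[CO3²⁻] = 0.136 mmol/kg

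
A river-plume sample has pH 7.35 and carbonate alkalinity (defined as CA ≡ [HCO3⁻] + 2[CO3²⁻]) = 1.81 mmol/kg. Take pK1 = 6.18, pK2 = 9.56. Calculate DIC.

DIC = 1.92 mmol/kg

CA = [HCO3⁻] + 2[CO3²⁻] = (α₁ + 2α₂)·DIC
At pH 7.35: [H⁺]/K1 = 10^-1.17 = 0.067608, K2/[H⁺] = 10^-2.21 = 0.0061660
α₁ = 1/(1 + 0.067608 + 0.0061660) = 1/1.0738 = 0.9313; α₂ = α₁·K2/[H⁺] = 0.005742
α₁ + 2α₂ = 0.9428
DIC = CA / (α₁ + 2α₂) = 1.81 / 0.9428 = 1.92 mmol/kg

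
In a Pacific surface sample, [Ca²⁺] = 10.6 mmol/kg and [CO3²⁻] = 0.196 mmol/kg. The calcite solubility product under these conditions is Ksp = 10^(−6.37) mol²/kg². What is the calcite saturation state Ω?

Ω = 4.87

Ksp = 10^(−6.37) = 4.266×10^-7
Ω = [Ca²⁺][CO3²⁻]/Ksp = (10.6×10^-3)(0.196×10^-3) / 4.266×10^-7 = 4.87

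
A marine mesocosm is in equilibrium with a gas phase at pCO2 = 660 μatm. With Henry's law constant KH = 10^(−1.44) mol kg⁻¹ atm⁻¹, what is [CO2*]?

KH = 10^(−1.44) = 3.631×10^-2 mol kg⁻¹ atm⁻¹
[CO2*] = KH · pCO2 = 3.631×10^-2 × 660×10^-6 atm = 2.40×10^-5 mol/kg

[CO2*] = 24.0 μmol/kg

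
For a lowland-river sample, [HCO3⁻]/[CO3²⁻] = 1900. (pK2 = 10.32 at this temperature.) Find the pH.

pH = 7.04

From K2 = [H⁺][CO3²⁻]/[HCO3⁻]:  pH = pK2 − log₁₀([HCO3⁻]/[CO3²⁻])
log₁₀(1900) = +3.279
pH = 10.32 − (+3.279) = 7.04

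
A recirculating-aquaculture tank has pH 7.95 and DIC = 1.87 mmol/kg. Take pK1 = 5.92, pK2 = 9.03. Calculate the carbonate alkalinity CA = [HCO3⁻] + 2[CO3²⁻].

CA = 2.00 mmol/kg

CA = [HCO3⁻] + 2[CO3²⁻] = (α₁ + 2α₂)·DIC
At pH 7.95: [H⁺]/K1 = 10^-2.03 = 0.0093325, K2/[H⁺] = 10^-1.08 = 0.083176
α₁ = 1/(1 + 0.0093325 + 0.083176) = 1/1.0925 = 0.9153; α₂ = α₁·K2/[H⁺] = 0.07613
α₁ + 2α₂ = 1.0676
CA = 1.0676 × 1.87 = 2.00 mmol/kg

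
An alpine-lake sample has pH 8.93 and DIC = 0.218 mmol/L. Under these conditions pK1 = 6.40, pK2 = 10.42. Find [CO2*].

α₀ = 1 / (1 + K1/[H⁺] + K1K2/[H⁺]²) = 1 / (1 + 10^+2.53 + 10^+1.04)
   = 1 / (1 + 338.84 + 10.965) = 1/350.81 = 0.002851
[CO2*] = α₀ × DIC = 0.002851 × 0.218 = 0.000621 mmol/L = 0.621 μmol/L

[CO2*] = 0.621 μmol/L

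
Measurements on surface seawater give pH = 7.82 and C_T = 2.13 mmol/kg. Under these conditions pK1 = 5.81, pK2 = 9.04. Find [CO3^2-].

[CO3²⁻] = 0.120 mmol/kg

α₂ = 1 / (1 + [H⁺]/K2 + [H⁺]²/(K1K2)) = 1 / (1 + 10^+1.22 + 10^-0.79)
   = 1 / (1 + 16.596 + 0.16218) = 1/17.758 = 0.05631
[CO3²⁻] = α₂ × DIC = 0.05631 × 2.13 = 0.120 mmol/kg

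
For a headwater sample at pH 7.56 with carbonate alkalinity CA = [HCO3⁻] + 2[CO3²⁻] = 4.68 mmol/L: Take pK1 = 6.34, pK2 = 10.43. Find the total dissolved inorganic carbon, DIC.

DIC = 4.95 mmol/L

CA = [HCO3⁻] + 2[CO3²⁻] = (α₁ + 2α₂)·DIC
At pH 7.56: [H⁺]/K1 = 10^-1.22 = 0.060256, K2/[H⁺] = 10^-2.87 = 0.0013490
α₁ = 1/(1 + 0.060256 + 0.0013490) = 1/1.0616 = 0.9420; α₂ = α₁·K2/[H⁺] = 0.001271
α₁ + 2α₂ = 0.9445
DIC = CA / (α₁ + 2α₂) = 4.68 / 0.9445 = 4.95 mmol/L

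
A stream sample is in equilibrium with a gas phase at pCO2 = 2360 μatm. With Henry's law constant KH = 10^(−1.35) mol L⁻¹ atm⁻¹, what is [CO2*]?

KH = 10^(−1.35) = 4.467×10^-2 mol L⁻¹ atm⁻¹
[CO2*] = KH · pCO2 = 4.467×10^-2 × 2360×10^-6 atm = 1.05×10^-4 mol/L

[CO2*] = 105 μmol/L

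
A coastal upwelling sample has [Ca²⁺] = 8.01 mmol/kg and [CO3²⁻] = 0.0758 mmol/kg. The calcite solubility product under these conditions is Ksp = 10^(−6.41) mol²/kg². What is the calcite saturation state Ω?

Ω = 1.56

Ksp = 10^(−6.41) = 3.890×10^-7
Ω = [Ca²⁺][CO3²⁻]/Ksp = (8.01×10^-3)(0.0758×10^-3) / 3.890×10^-7 = 1.56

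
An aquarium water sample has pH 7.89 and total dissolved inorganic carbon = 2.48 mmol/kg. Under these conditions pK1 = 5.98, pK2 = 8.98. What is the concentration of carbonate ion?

α₂ = 1 / (1 + [H⁺]/K2 + [H⁺]²/(K1K2)) = 1 / (1 + 10^+1.09 + 10^-0.82)
   = 1 / (1 + 12.303 + 0.15136) = 1/13.454 = 0.07433
[CO3²⁻] = α₂ × DIC = 0.07433 × 2.48 = 0.184 mmol/kg

[CO3²⁻] = 0.184 mmol/kg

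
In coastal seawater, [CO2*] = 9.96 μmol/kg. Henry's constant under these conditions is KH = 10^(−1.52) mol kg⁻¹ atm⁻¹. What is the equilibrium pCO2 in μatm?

pCO2 = 330 μatm

KH = 10^(−1.52) = 3.020×10^-2 mol kg⁻¹ atm⁻¹
pCO2 = [CO2*]/KH = 9.96×10^-6 / 3.020×10^-2 = 3.30×10^-4 atm = 330 μatm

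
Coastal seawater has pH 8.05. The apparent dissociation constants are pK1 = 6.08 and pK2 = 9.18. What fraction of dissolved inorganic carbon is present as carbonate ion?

α₂ = 1 / (1 + [H⁺]/K2 + [H⁺]²/(K1K2)) = 1 / (1 + 10^+1.13 + 10^-0.84)
   = 1 / (1 + 13.490 + 0.14454) = 1/14.634 = 0.06833

α₂ = 0.0683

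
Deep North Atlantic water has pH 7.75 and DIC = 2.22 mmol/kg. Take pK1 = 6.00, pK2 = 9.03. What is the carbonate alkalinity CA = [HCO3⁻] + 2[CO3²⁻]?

CA = 2.29 mmol/kg

CA = [HCO3⁻] + 2[CO3²⁻] = (α₁ + 2α₂)·DIC
At pH 7.75: [H⁺]/K1 = 10^-1.75 = 0.017783, K2/[H⁺] = 10^-1.28 = 0.052481
α₁ = 1/(1 + 0.017783 + 0.052481) = 1/1.0703 = 0.9343; α₂ = α₁·K2/[H⁺] = 0.04904
α₁ + 2α₂ = 1.0324
CA = 1.0324 × 2.22 = 2.29 mmol/kg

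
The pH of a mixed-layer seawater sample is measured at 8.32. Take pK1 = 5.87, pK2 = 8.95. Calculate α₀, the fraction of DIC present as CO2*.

α₀ = 0.00287

α₀ = 1 / (1 + K1/[H⁺] + K1K2/[H⁺]²) = 1 / (1 + 10^+2.45 + 10^+1.82)
   = 1 / (1 + 281.84 + 66.069) = 1/348.91 = 0.002866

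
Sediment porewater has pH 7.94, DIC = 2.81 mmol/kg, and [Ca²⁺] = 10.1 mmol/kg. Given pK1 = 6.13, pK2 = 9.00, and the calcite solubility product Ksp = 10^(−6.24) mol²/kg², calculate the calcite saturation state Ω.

Ω = 3.90

α₂ = 1 / (1 + [H⁺]/K2 + [H⁺]²/(K1K2)) = 1 / (1 + 10^+1.06 + 10^-0.75)
   = 1 / (1 + 11.482 + 0.17783) = 1/12.659 = 0.07899
[CO3²⁻] = α₂ × DIC = 0.07899 × 2.81 = 0.2220 mmol/kg
Ksp = 10^(−6.24) = 5.754×10^-7
Ω = [Ca²⁺][CO3²⁻]/Ksp = (10.1×10^-3)(2.220×10^-4) / 5.754×10^-7 = 3.90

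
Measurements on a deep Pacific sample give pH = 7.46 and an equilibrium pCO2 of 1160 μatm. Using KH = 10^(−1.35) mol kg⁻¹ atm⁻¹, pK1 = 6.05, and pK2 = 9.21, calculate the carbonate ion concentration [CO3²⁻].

[CO3²⁻] = 0.0237 mmol/kg

[CO2*] = KH · pCO2 = 10^(−1.35) × 1160×10^-6 = 5.182×10^-5 mol/kg
α₀ = 1/(1 + K1/[H⁺] + K1K2/[H⁺]²) = 1/(1 + 10^+1.41 + 10^-0.34) = 0.03682
DIC = [CO2*]/α₀ = 5.182×10^-5 / 0.03682 = 1.407 mmol/kg
[CO3²⁻] = α₂·DIC; α₂ = 0.01683, so [CO3²⁻] = 0.01683 × 1.407 = 0.0237 mmol/kg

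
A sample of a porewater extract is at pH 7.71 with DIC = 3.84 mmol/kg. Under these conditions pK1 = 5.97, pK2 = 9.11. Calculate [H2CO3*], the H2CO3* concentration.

[CO2*] = 0.0660 mmol/kg

α₀ = 1 / (1 + K1/[H⁺] + K1K2/[H⁺]²) = 1 / (1 + 10^+1.74 + 10^+0.34)
   = 1 / (1 + 54.954 + 2.1878) = 1/58.142 = 0.01720
[CO2*] = α₀ × DIC = 0.01720 × 3.84 = 0.0660 mmol/kg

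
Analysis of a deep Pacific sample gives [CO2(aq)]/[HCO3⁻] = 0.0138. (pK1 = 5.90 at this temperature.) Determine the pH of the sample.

pH = 7.76

From K1 = [H⁺][HCO3⁻]/[CO2(aq)]:  pH = pK1 − log₁₀([CO2(aq)]/[HCO3⁻])
log₁₀(0.0138) = -1.860
pH = 5.90 − (-1.860) = 7.76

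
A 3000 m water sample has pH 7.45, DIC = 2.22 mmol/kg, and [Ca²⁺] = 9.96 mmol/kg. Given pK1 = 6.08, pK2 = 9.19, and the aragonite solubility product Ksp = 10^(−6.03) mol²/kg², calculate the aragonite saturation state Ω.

α₂ = 1 / (1 + [H⁺]/K2 + [H⁺]²/(K1K2)) = 1 / (1 + 10^+1.74 + 10^+0.37)
   = 1 / (1 + 54.954 + 2.3442) = 1/58.298 = 0.01715
[CO3²⁻] = α₂ × DIC = 0.01715 × 2.22 = 0.03808 mmol/kg
Ksp = 10^(−6.03) = 9.333×10^-7
Ω = [Ca²⁺][CO3²⁻]/Ksp = (9.96×10^-3)(3.808×10^-5) / 9.333×10^-7 = 0.406

Ω = 0.406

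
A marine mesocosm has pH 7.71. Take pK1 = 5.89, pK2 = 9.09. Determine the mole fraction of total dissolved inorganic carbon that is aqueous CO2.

α₀ = 1 / (1 + K1/[H⁺] + K1K2/[H⁺]²) = 1 / (1 + 10^+1.82 + 10^+0.44)
   = 1 / (1 + 66.069 + 2.7542) = 1/69.824 = 0.01432

α₀ = 0.0143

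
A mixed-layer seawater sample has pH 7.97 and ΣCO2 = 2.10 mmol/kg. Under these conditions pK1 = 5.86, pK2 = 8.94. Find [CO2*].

[CO2*] = 14.6 μmol/kg

α₀ = 1 / (1 + K1/[H⁺] + K1K2/[H⁺]²) = 1 / (1 + 10^+2.11 + 10^+1.14)
   = 1 / (1 + 128.82 + 13.804) = 1/143.63 = 0.006962
[CO2*] = α₀ × DIC = 0.006962 × 2.10 = 0.0146 mmol/kg = 14.6 μmol/kg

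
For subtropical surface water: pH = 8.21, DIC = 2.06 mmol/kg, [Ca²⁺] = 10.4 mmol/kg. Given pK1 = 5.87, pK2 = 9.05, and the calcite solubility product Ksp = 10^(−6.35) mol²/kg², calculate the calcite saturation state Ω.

α₂ = 1 / (1 + [H⁺]/K2 + [H⁺]²/(K1K2)) = 1 / (1 + 10^+0.84 + 10^-1.50)
   = 1 / (1 + 6.9183 + 0.031623) = 1/7.9499 = 0.1258
[CO3²⁻] = α₂ × DIC = 0.1258 × 2.06 = 0.2591 mmol/kg
Ksp = 10^(−6.35) = 4.467×10^-7
Ω = [Ca²⁺][CO3²⁻]/Ksp = (10.4×10^-3)(2.591×10^-4) / 4.467×10^-7 = 6.03

Ω = 6.03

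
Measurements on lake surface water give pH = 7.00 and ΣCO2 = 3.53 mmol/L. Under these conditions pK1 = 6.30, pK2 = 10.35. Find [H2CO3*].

α₀ = 1 / (1 + K1/[H⁺] + K1K2/[H⁺]²) = 1 / (1 + 10^+0.70 + 10^-2.65)
   = 1 / (1 + 5.0119 + 0.0022387) = 1/6.0141 = 0.1663
[CO2*] = α₀ × DIC = 0.1663 × 3.53 = 0.587 mmol/L

[CO2*] = 0.587 mmol/L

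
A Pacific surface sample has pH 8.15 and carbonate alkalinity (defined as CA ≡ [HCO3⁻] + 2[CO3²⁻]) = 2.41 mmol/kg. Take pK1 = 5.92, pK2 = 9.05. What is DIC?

DIC = 2.18 mmol/kg

CA = [HCO3⁻] + 2[CO3²⁻] = (α₁ + 2α₂)·DIC
At pH 8.15: [H⁺]/K1 = 10^-2.23 = 0.0058884, K2/[H⁺] = 10^-0.90 = 0.12589
α₁ = 1/(1 + 0.0058884 + 0.12589) = 1/1.1318 = 0.8836; α₂ = α₁·K2/[H⁺] = 0.1112
α₁ + 2α₂ = 1.1060
DIC = CA / (α₁ + 2α₂) = 2.41 / 1.1060 = 2.18 mmol/kg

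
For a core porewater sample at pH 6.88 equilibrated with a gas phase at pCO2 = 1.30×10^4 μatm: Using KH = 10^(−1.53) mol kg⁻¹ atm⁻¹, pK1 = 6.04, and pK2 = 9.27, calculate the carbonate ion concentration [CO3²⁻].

[CO3²⁻] = 10.8 μmol/kg

[CO2*] = KH · pCO2 = 10^(−1.53) × 1.30×10^4×10^-6 = 3.837×10^-4 mol/kg
α₀ = 1/(1 + K1/[H⁺] + K1K2/[H⁺]²) = 1/(1 + 10^+0.84 + 10^-1.55) = 0.1258
DIC = [CO2*]/α₀ = 3.837×10^-4 / 0.1258 = 3.049 mmol/kg
[CO3²⁻] = α₂·DIC; α₂ = 0.003547, so [CO3²⁻] = 0.003547 × 3.049 = 0.0108 mmol/kg = 10.8 μmol/kg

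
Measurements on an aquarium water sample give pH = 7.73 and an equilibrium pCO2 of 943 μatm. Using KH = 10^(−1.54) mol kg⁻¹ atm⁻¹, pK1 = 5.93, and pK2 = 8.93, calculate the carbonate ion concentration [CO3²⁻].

[CO3²⁻] = 0.108 mmol/kg

[CO2*] = KH · pCO2 = 10^(−1.54) × 943×10^-6 = 2.720×10^-5 mol/kg
α₀ = 1/(1 + K1/[H⁺] + K1K2/[H⁺]²) = 1/(1 + 10^+1.80 + 10^+0.60) = 0.01469
DIC = [CO2*]/α₀ = 2.720×10^-5 / 0.01469 = 1.851 mmol/kg
[CO3²⁻] = α₂·DIC; α₂ = 0.05848, so [CO3²⁻] = 0.05848 × 1.851 = 0.108 mmol/kg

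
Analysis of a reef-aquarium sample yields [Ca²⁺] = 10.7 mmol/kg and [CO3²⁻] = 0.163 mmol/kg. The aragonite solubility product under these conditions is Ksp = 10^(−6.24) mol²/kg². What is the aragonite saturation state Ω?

Ksp = 10^(−6.24) = 5.754×10^-7
Ω = [Ca²⁺][CO3²⁻]/Ksp = (10.7×10^-3)(0.163×10^-3) / 5.754×10^-7 = 3.03

Ω = 3.03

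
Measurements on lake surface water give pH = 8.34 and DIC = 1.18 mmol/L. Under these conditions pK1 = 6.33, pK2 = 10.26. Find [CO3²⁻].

α₂ = 1 / (1 + [H⁺]/K2 + [H⁺]²/(K1K2)) = 1 / (1 + 10^+1.92 + 10^-0.09)
   = 1 / (1 + 83.176 + 0.81283) = 1/84.989 = 0.01177
[CO3²⁻] = α₂ × DIC = 0.01177 × 1.18 = 0.0139 mmol/L = 13.9 μmol/L

[CO3²⁻] = 13.9 μmol/L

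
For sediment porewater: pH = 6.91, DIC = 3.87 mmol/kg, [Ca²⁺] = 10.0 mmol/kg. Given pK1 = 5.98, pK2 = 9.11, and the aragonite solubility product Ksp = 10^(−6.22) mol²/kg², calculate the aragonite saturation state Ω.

α₂ = 1 / (1 + [H⁺]/K2 + [H⁺]²/(K1K2)) = 1 / (1 + 10^+2.20 + 10^+1.27)
   = 1 / (1 + 158.49 + 18.621) = 1/178.11 = 0.005615
[CO3²⁻] = α₂ × DIC = 0.005615 × 3.87 = 0.02173 mmol/kg
Ksp = 10^(−6.22) = 6.026×10^-7
Ω = [Ca²⁺][CO3²⁻]/Ksp = (10.0×10^-3)(2.173×10^-5) / 6.026×10^-7 = 0.361

Ω = 0.361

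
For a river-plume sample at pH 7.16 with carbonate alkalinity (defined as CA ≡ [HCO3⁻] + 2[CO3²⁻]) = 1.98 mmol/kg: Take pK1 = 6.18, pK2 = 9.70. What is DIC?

CA = [HCO3⁻] + 2[CO3²⁻] = (α₁ + 2α₂)·DIC
At pH 7.16: [H⁺]/K1 = 10^-0.98 = 0.10471, K2/[H⁺] = 10^-2.54 = 0.0028840
α₁ = 1/(1 + 0.10471 + 0.0028840) = 1/1.1076 = 0.9029; α₂ = α₁·K2/[H⁺] = 0.002604
α₁ + 2α₂ = 0.9081
DIC = CA / (α₁ + 2α₂) = 1.98 / 0.9081 = 2.18 mmol/kg

DIC = 2.18 mmol/kg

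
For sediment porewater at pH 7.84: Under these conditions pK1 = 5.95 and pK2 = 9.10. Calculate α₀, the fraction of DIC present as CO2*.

α₀ = 0.0121

α₀ = 1 / (1 + K1/[H⁺] + K1K2/[H⁺]²) = 1 / (1 + 10^+1.89 + 10^+0.63)
   = 1 / (1 + 77.625 + 4.2658) = 1/82.891 = 0.01206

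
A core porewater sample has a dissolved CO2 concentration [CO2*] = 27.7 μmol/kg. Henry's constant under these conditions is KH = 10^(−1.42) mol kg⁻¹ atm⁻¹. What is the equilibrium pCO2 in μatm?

pCO2 = 729 μatm

KH = 10^(−1.42) = 3.802×10^-2 mol kg⁻¹ atm⁻¹
pCO2 = [CO2*]/KH = 27.7×10^-6 / 3.802×10^-2 = 7.29×10^-4 atm = 729 μatm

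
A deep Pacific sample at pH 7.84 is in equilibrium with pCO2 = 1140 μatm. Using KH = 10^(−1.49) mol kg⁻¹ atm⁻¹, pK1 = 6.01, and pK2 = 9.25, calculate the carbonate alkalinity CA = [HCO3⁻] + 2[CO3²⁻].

[CO2*] = KH · pCO2 = 10^(−1.49) × 1140×10^-6 = 3.689×10^-5 mol/kg
α₀ = 1/(1 + K1/[H⁺] + K1K2/[H⁺]²) = 1/(1 + 10^+1.83 + 10^+0.42) = 0.01404
DIC = [CO2*]/α₀ = 3.689×10^-5 / 0.01404 = 2.628 mmol/kg
CA = (α₁ + 2α₂)·DIC = (0.9490 + 2×0.03692) × 2.628 = 2.69 mmol/kg

CA = 2.69 mmol/kg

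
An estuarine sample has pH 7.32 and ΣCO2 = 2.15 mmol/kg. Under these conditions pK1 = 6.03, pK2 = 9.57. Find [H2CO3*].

[CO2*] = 0.104 mmol/kg

α₀ = 1 / (1 + K1/[H⁺] + K1K2/[H⁺]²) = 1 / (1 + 10^+1.29 + 10^-0.96)
   = 1 / (1 + 19.498 + 0.10965) = 1/20.608 = 0.04852
[CO2*] = α₀ × DIC = 0.04852 × 2.15 = 0.104 mmol/kg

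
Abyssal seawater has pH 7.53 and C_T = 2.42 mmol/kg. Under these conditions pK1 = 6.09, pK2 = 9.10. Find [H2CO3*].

[CO2*] = 0.0826 mmol/kg

α₀ = 1 / (1 + K1/[H⁺] + K1K2/[H⁺]²) = 1 / (1 + 10^+1.44 + 10^-0.13)
   = 1 / (1 + 27.542 + 0.74131) = 1/29.284 = 0.03415
[CO2*] = α₀ × DIC = 0.03415 × 2.42 = 0.0826 mmol/kg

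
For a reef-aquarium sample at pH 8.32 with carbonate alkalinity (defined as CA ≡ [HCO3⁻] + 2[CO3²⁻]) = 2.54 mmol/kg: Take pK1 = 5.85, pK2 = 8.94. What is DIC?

CA = [HCO3⁻] + 2[CO3²⁻] = (α₁ + 2α₂)·DIC
At pH 8.32: [H⁺]/K1 = 10^-2.47 = 0.0033884, K2/[H⁺] = 10^-0.62 = 0.23988
α₁ = 1/(1 + 0.0033884 + 0.23988) = 1/1.2433 = 0.8043; α₂ = α₁·K2/[H⁺] = 0.1929
α₁ + 2α₂ = 1.1902
DIC = CA / (α₁ + 2α₂) = 2.54 / 1.1902 = 2.13 mmol/kg

DIC = 2.13 mmol/kg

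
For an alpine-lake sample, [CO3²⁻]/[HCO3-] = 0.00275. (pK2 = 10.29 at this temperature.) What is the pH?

pH = 7.73

From K2 = [H⁺][CO3²⁻]/[HCO3-]:  pH = pK2 + log₁₀([CO3²⁻]/[HCO3-])
log₁₀(0.00275) = -2.561
pH = 10.29 + (-2.561) = 7.73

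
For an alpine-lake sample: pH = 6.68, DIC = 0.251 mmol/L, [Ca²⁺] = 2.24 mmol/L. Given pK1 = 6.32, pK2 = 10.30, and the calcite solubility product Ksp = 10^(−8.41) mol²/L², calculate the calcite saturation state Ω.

α₂ = 1 / (1 + [H⁺]/K2 + [H⁺]²/(K1K2)) = 1 / (1 + 10^+3.62 + 10^+3.26)
   = 1 / (1 + 4168.7 + 1819.7) = 1/5989.4 = 0.0001670
[CO3²⁻] = α₂ × DIC = 0.0001670 × 0.251 = 4.191×10^-5 mmol/L = 0.04191 μmol/L
Ksp = 10^(−8.41) = 3.890×10^-9
Ω = [Ca²⁺][CO3²⁻]/Ksp = (2.24×10^-3)(4.191×10^-8) / 3.890×10^-9 = 0.0241

Ω = 0.0241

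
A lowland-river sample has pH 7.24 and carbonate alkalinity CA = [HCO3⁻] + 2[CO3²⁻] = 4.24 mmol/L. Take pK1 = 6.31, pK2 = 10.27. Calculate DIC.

CA = [HCO3⁻] + 2[CO3²⁻] = (α₁ + 2α₂)·DIC
At pH 7.24: [H⁺]/K1 = 10^-0.93 = 0.11749, K2/[H⁺] = 10^-3.03 = 0.00093325
α₁ = 1/(1 + 0.11749 + 0.00093325) = 1/1.1184 = 0.8941; α₂ = α₁·K2/[H⁺] = 0.0008344
α₁ + 2α₂ = 0.8958
DIC = CA / (α₁ + 2α₂) = 4.24 / 0.8958 = 4.73 mmol/L

DIC = 4.73 mmol/L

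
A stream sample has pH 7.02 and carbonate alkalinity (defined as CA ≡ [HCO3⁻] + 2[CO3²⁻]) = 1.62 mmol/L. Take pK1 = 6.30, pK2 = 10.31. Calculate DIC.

CA = [HCO3⁻] + 2[CO3²⁻] = (α₁ + 2α₂)·DIC
At pH 7.02: [H⁺]/K1 = 10^-0.72 = 0.19055, K2/[H⁺] = 10^-3.29 = 0.00051286
α₁ = 1/(1 + 0.19055 + 0.00051286) = 1/1.1911 = 0.8396; α₂ = α₁·K2/[H⁺] = 0.0004306
α₁ + 2α₂ = 0.8405
DIC = CA / (α₁ + 2α₂) = 1.62 / 0.8405 = 1.93 mmol/L

DIC = 1.93 mmol/L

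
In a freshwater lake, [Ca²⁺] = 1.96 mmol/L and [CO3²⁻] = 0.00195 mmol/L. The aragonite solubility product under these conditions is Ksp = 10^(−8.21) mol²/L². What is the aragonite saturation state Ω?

Ksp = 10^(−8.21) = 6.166×10^-9
Ω = [Ca²⁺][CO3²⁻]/Ksp = (1.96×10^-3)(0.00195×10^-3) / 6.166×10^-9 = 0.620

Ω = 0.620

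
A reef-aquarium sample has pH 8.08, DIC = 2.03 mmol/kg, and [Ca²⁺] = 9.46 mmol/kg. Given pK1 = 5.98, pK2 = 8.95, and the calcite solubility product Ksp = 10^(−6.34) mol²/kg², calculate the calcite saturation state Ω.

Ω = 4.96

α₂ = 1 / (1 + [H⁺]/K2 + [H⁺]²/(K1K2)) = 1 / (1 + 10^+0.87 + 10^-1.23)
   = 1 / (1 + 7.4131 + 0.058884) = 1/8.4720 = 0.1180
[CO3²⁻] = α₂ × DIC = 0.1180 × 2.03 = 0.2396 mmol/kg
Ksp = 10^(−6.34) = 4.571×10^-7
Ω = [Ca²⁺][CO3²⁻]/Ksp = (9.46×10^-3)(2.396×10^-4) / 4.571×10^-7 = 4.96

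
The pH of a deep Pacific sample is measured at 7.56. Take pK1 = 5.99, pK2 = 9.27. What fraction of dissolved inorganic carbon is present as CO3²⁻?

α₂ = 0.0186

α₂ = 1 / (1 + [H⁺]/K2 + [H⁺]²/(K1K2)) = 1 / (1 + 10^+1.71 + 10^+0.14)
   = 1 / (1 + 51.286 + 1.3804) = 1/53.667 = 0.01863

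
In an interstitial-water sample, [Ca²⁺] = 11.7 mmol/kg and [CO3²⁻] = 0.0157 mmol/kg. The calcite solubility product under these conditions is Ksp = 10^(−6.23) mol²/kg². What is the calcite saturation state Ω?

Ω = 0.312

Ksp = 10^(−6.23) = 5.888×10^-7
Ω = [Ca²⁺][CO3²⁻]/Ksp = (11.7×10^-3)(0.0157×10^-3) / 5.888×10^-7 = 0.312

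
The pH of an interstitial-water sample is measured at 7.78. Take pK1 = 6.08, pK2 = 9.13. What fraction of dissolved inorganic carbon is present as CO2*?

α₀ = 1 / (1 + K1/[H⁺] + K1K2/[H⁺]²) = 1 / (1 + 10^+1.70 + 10^+0.35)
   = 1 / (1 + 50.119 + 2.2387) = 1/53.357 = 0.01874

α₀ = 0.0187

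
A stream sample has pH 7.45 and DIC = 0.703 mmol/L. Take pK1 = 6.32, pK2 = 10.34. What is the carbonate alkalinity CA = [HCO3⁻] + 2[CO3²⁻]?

CA = [HCO3⁻] + 2[CO3²⁻] = (α₁ + 2α₂)·DIC
At pH 7.45: [H⁺]/K1 = 10^-1.13 = 0.074131, K2/[H⁺] = 10^-2.89 = 0.0012882
α₁ = 1/(1 + 0.074131 + 0.0012882) = 1/1.0754 = 0.9299; α₂ = α₁·K2/[H⁺] = 0.001198
α₁ + 2α₂ = 0.9323
CA = 0.9323 × 0.703 = 0.655 mmol/L

CA = 0.655 mmol/L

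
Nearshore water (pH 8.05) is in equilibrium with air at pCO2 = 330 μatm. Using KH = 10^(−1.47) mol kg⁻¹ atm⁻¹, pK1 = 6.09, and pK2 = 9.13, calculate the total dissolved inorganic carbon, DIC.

[CO2*] = KH · pCO2 = 10^(−1.47) × 330×10^-6 = 1.118×10^-5 mol/kg
α₀ = 1/(1 + K1/[H⁺] + K1K2/[H⁺]²) = 1/(1 + 10^+1.96 + 10^+0.88) = 0.01002
DIC = [CO2*]/α₀ = 1.118×10^-5 / 0.01002 = 1.12 mmol/kg

DIC = 1.12 mmol/kg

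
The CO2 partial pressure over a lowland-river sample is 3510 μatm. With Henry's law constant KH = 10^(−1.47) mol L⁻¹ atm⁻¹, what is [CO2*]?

[CO2*] = 119 μmol/L

KH = 10^(−1.47) = 3.388×10^-2 mol L⁻¹ atm⁻¹
[CO2*] = KH · pCO2 = 3.388×10^-2 × 3510×10^-6 atm = 1.19×10^-4 mol/L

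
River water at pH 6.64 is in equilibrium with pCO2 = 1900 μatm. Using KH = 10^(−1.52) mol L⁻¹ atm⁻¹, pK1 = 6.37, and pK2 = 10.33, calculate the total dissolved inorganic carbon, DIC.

DIC = 0.164 mmol/L

[CO2*] = KH · pCO2 = 10^(−1.52) × 1900×10^-6 = 5.738×10^-5 mol/L
α₀ = 1/(1 + K1/[H⁺] + K1K2/[H⁺]²) = 1/(1 + 10^+0.27 + 10^-3.42) = 0.3493
DIC = [CO2*]/α₀ = 5.738×10^-5 / 0.3493 = 0.164 mmol/L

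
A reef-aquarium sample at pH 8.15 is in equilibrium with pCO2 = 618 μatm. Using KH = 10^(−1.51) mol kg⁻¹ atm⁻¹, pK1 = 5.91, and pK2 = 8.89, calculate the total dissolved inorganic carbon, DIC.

[CO2*] = KH · pCO2 = 10^(−1.51) × 618×10^-6 = 1.910×10^-5 mol/kg
α₀ = 1/(1 + K1/[H⁺] + K1K2/[H⁺]²) = 1/(1 + 10^+2.24 + 10^+1.50) = 0.004845
DIC = [CO2*]/α₀ = 1.910×10^-5 / 0.004845 = 3.94 mmol/kg

DIC = 3.94 mmol/kg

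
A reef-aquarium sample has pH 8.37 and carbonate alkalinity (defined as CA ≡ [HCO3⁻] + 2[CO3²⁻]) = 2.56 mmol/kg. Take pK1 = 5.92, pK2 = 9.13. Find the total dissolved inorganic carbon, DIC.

DIC = 2.24 mmol/kg

CA = [HCO3⁻] + 2[CO3²⁻] = (α₁ + 2α₂)·DIC
At pH 8.37: [H⁺]/K1 = 10^-2.45 = 0.0035481, K2/[H⁺] = 10^-0.76 = 0.17378
α₁ = 1/(1 + 0.0035481 + 0.17378) = 1/1.1773 = 0.8494; α₂ = α₁·K2/[H⁺] = 0.1476
α₁ + 2α₂ = 1.1446
DIC = CA / (α₁ + 2α₂) = 2.56 / 1.1446 = 2.24 mmol/kg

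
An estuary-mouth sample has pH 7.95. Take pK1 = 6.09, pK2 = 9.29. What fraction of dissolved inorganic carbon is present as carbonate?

α₂ = 1 / (1 + [H⁺]/K2 + [H⁺]²/(K1K2)) = 1 / (1 + 10^+1.34 + 10^-0.52)
   = 1 / (1 + 21.878 + 0.30200) = 1/23.180 = 0.04314

α₂ = 0.0431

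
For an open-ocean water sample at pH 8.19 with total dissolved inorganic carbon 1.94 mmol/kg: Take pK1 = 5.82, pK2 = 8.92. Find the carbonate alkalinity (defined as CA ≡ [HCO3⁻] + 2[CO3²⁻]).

CA = 2.24 mmol/kg

CA = [HCO3⁻] + 2[CO3²⁻] = (α₁ + 2α₂)·DIC
At pH 8.19: [H⁺]/K1 = 10^-2.37 = 0.0042658, K2/[H⁺] = 10^-0.73 = 0.18621
α₁ = 1/(1 + 0.0042658 + 0.18621) = 1/1.1905 = 0.8400; α₂ = α₁·K2/[H⁺] = 0.1564
α₁ + 2α₂ = 1.1528
CA = 1.1528 × 1.94 = 2.24 mmol/kg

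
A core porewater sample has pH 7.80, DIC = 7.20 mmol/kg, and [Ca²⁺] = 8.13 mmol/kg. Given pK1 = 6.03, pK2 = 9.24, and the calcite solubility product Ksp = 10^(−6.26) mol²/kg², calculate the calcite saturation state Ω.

α₂ = 1 / (1 + [H⁺]/K2 + [H⁺]²/(K1K2)) = 1 / (1 + 10^+1.44 + 10^-0.33)
   = 1 / (1 + 27.542 + 0.46774) = 1/29.010 = 0.03447
[CO3²⁻] = α₂ × DIC = 0.03447 × 7.20 = 0.2482 mmol/kg
Ksp = 10^(−6.26) = 5.495×10^-7
Ω = [Ca²⁺][CO3²⁻]/Ksp = (8.13×10^-3)(2.482×10^-4) / 5.495×10^-7 = 3.67

Ω = 3.67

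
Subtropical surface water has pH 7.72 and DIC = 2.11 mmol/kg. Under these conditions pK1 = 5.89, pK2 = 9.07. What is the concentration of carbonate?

[CO3²⁻] = 0.0890 mmol/kg

α₂ = 1 / (1 + [H⁺]/K2 + [H⁺]²/(K1K2)) = 1 / (1 + 10^+1.35 + 10^-0.48)
   = 1 / (1 + 22.387 + 0.33113) = 1/23.718 = 0.04216
[CO3²⁻] = α₂ × DIC = 0.04216 × 2.11 = 0.0890 mmol/kg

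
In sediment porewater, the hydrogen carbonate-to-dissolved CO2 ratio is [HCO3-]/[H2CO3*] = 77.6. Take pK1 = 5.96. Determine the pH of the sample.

pH = 7.85

From K1 = [H⁺][HCO3-]/[H2CO3*]:  pH = pK1 + log₁₀([HCO3-]/[H2CO3*])
log₁₀(77.6) = +1.890
pH = 5.96 + (+1.890) = 7.85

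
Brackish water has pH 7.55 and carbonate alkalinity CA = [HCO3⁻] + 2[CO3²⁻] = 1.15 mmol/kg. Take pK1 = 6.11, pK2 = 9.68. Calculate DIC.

CA = [HCO3⁻] + 2[CO3²⁻] = (α₁ + 2α₂)·DIC
At pH 7.55: [H⁺]/K1 = 10^-1.44 = 0.036308, K2/[H⁺] = 10^-2.13 = 0.0074131
α₁ = 1/(1 + 0.036308 + 0.0074131) = 1/1.0437 = 0.9581; α₂ = α₁·K2/[H⁺] = 0.007103
α₁ + 2α₂ = 0.9723
DIC = CA / (α₁ + 2α₂) = 1.15 / 0.9723 = 1.18 mmol/kg

DIC = 1.18 mmol/kg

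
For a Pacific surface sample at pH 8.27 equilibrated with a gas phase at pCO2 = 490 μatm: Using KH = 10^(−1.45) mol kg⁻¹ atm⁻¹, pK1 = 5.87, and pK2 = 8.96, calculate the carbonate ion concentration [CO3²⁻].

[CO2*] = KH · pCO2 = 10^(−1.45) × 490×10^-6 = 1.739×10^-5 mol/kg
α₀ = 1/(1 + K1/[H⁺] + K1K2/[H⁺]²) = 1/(1 + 10^+2.40 + 10^+1.71) = 0.003295
DIC = [CO2*]/α₀ = 1.739×10^-5 / 0.003295 = 5.276 mmol/kg
[CO3²⁻] = α₂·DIC; α₂ = 0.1690, so [CO3²⁻] = 0.1690 × 5.276 = 0.892 mmol/kg

[CO3²⁻] = 0.892 mmol/kg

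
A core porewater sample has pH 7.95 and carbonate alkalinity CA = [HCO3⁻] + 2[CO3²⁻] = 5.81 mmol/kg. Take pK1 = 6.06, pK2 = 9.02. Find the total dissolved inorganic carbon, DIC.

DIC = 5.45 mmol/kg

CA = [HCO3⁻] + 2[CO3²⁻] = (α₁ + 2α₂)·DIC
At pH 7.95: [H⁺]/K1 = 10^-1.89 = 0.012882, K2/[H⁺] = 10^-1.07 = 0.085114
α₁ = 1/(1 + 0.012882 + 0.085114) = 1/1.0980 = 0.9107; α₂ = α₁·K2/[H⁺] = 0.07752
α₁ + 2α₂ = 1.0658
DIC = CA / (α₁ + 2α₂) = 5.81 / 1.0658 = 5.45 mmol/kg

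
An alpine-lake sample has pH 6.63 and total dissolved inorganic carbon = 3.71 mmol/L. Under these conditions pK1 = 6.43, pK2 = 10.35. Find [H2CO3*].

[CO2*] = 1.44 mmol/L

α₀ = 1 / (1 + K1/[H⁺] + K1K2/[H⁺]²) = 1 / (1 + 10^+0.20 + 10^-3.52)
   = 1 / (1 + 1.5849 + 0.00030200) = 1/2.5852 = 0.3868
[CO2*] = α₀ × DIC = 0.3868 × 3.71 = 1.44 mmol/L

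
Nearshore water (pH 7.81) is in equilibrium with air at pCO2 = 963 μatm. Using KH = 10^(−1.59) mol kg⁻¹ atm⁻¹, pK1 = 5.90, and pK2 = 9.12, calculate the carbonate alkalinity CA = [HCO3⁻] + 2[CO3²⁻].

CA = 2.21 mmol/kg

[CO2*] = KH · pCO2 = 10^(−1.59) × 963×10^-6 = 2.475×10^-5 mol/kg
α₀ = 1/(1 + K1/[H⁺] + K1K2/[H⁺]²) = 1/(1 + 10^+1.91 + 10^+0.60) = 0.01159
DIC = [CO2*]/α₀ = 2.475×10^-5 / 0.01159 = 2.135 mmol/kg
CA = (α₁ + 2α₂)·DIC = (0.9423 + 2×0.04615) × 2.135 = 2.21 mmol/kg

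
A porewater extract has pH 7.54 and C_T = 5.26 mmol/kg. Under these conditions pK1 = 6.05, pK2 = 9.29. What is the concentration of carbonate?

[CO3²⁻] = 0.0891 mmol/kg

α₂ = 1 / (1 + [H⁺]/K2 + [H⁺]²/(K1K2)) = 1 / (1 + 10^+1.75 + 10^+0.26)
   = 1 / (1 + 56.234 + 1.8197) = 1/59.054 = 0.01693
[CO3²⁻] = α₂ × DIC = 0.01693 × 5.26 = 0.0891 mmol/kg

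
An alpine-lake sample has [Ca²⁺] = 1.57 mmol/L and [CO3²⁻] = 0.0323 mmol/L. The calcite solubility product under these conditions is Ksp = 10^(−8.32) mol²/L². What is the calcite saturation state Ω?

Ksp = 10^(−8.32) = 4.786×10^-9
Ω = [Ca²⁺][CO3²⁻]/Ksp = (1.57×10^-3)(0.0323×10^-3) / 4.786×10^-9 = 10.6

Ω = 10.6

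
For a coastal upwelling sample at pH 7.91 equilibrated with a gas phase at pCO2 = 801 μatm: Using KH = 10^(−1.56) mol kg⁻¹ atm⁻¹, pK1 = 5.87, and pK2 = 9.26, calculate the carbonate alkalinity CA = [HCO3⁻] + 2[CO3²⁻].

[CO2*] = KH · pCO2 = 10^(−1.56) × 801×10^-6 = 2.206×10^-5 mol/kg
α₀ = 1/(1 + K1/[H⁺] + K1K2/[H⁺]²) = 1/(1 + 10^+2.04 + 10^+0.69) = 0.008655
DIC = [CO2*]/α₀ = 2.206×10^-5 / 0.008655 = 2.549 mmol/kg
CA = (α₁ + 2α₂)·DIC = (0.9490 + 2×0.04239) × 2.549 = 2.64 mmol/kg

CA = 2.64 mmol/kg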